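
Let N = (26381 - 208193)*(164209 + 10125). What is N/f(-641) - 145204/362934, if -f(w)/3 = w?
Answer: -1917260189476594/116320347 ≈ -1.6483e+7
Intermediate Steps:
N = -31696013208 (N = -181812*174334 = -31696013208)
f(w) = -3*w
N/f(-641) - 145204/362934 = -31696013208/((-3*(-641))) - 145204/362934 = -31696013208/1923 - 145204*1/362934 = -31696013208*1/1923 - 72602/181467 = -10565337736/641 - 72602/181467 = -1917260189476594/116320347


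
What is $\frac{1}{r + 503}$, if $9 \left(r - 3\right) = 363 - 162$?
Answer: $\frac{3}{1585} \approx 0.0018927$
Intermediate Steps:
$r = \frac{76}{3}$ ($r = 3 + \frac{363 - 162}{9} = 3 + \frac{1}{9} \cdot 201 = 3 + \frac{67}{3} = \frac{76}{3} \approx 25.333$)
$\frac{1}{r + 503} = \frac{1}{\frac{76}{3} + 503} = \frac{1}{\frac{1585}{3}} = \frac{3}{1585}$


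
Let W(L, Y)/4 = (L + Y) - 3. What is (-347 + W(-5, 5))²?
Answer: 128881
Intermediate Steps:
W(L, Y) = -12 + 4*L + 4*Y (W(L, Y) = 4*((L + Y) - 3) = 4*(-3 + L + Y) = -12 + 4*L + 4*Y)
(-347 + W(-5, 5))² = (-347 + (-12 + 4*(-5) + 4*5))² = (-347 + (-12 - 20 + 20))² = (-347 - 12)² = (-359)² = 128881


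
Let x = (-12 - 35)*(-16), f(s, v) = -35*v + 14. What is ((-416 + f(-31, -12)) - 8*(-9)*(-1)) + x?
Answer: 698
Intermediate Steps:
f(s, v) = 14 - 35*v
x = 752 (x = -47*(-16) = 752)
((-416 + f(-31, -12)) - 8*(-9)*(-1)) + x = ((-416 + (14 - 35*(-12))) - 8*(-9)*(-1)) + 752 = ((-416 + (14 + 420)) + 72*(-1)) + 752 = ((-416 + 434) - 72) + 752 = (18 - 72) + 752 = -54 + 752 = 698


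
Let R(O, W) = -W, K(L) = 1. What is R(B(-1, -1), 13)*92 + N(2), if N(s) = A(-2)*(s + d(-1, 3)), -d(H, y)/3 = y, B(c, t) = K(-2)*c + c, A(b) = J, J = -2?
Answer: -1182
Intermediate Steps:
A(b) = -2
B(c, t) = 2*c (B(c, t) = 1*c + c = c + c = 2*c)
d(H, y) = -3*y
N(s) = 18 - 2*s (N(s) = -2*(s - 3*3) = -2*(s - 9) = -2*(-9 + s) = 18 - 2*s)
R(B(-1, -1), 13)*92 + N(2) = -1*13*92 + (18 - 2*2) = -13*92 + (18 - 4) = -1196 + 14 = -1182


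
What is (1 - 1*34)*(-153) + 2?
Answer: 5051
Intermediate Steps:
(1 - 1*34)*(-153) + 2 = (1 - 34)*(-153) + 2 = -33*(-153) + 2 = 5049 + 2 = 5051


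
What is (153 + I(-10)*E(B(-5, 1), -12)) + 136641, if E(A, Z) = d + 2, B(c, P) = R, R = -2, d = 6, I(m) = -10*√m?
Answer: 136794 - 80*I*√10 ≈ 1.3679e+5 - 252.98*I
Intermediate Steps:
B(c, P) = -2
E(A, Z) = 8 (E(A, Z) = 6 + 2 = 8)
(153 + I(-10)*E(B(-5, 1), -12)) + 136641 = (153 - 10*I*√10*8) + 136641 = (153 - 80*I*√10) + 136641 = 136794 - 80*I*√10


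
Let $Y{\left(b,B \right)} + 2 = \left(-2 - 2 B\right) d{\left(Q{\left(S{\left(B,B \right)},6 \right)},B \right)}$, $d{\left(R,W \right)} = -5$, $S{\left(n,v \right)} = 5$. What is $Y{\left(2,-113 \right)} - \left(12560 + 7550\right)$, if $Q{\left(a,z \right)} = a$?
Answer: $-21232$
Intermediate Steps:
$Y{\left(b,B \right)} = 8 + 10 B$ ($Y{\left(b,B \right)} = -2 + \left(-2 - 2 B\right) \left(-5\right) = -2 + \left(10 + 10 B\right) = 8 + 10 B$)
$Y{\left(2,-113 \right)} - \left(12560 + 7550\right) = \left(8 + 10 \left(-113\right)\right) - \left(12560 + 7550\right) = \left(8 - 1130\right) - 20110 = -1122 - 20110 = -21232$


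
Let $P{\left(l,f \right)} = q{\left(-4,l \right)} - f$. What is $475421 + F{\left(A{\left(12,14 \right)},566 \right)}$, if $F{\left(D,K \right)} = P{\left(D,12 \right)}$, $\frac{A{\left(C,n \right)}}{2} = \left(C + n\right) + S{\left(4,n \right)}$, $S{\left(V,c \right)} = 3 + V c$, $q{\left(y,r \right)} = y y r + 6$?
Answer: $478135$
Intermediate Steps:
$q{\left(y,r \right)} = 6 + r y^{2}$ ($q{\left(y,r \right)} = y^{2} r + 6 = r y^{2} + 6 = 6 + r y^{2}$)
$P{\left(l,f \right)} = 6 - f + 16 l$ ($P{\left(l,f \right)} = \left(6 + l \left(-4\right)^{2}\right) - f = \left(6 + l 16\right) - f = \left(6 + 16 l\right) - f = 6 - f + 16 l$)
$A{\left(C,n \right)} = 6 + 2 C + 10 n$ ($A{\left(C,n \right)} = 2 \left(\left(C + n\right) + \left(3 + 4 n\right)\right) = 2 \left(3 + C + 5 n\right) = 6 + 2 C + 10 n$)
$F{\left(D,K \right)} = -6 + 16 D$ ($F{\left(D,K \right)} = 6 - 12 + 16 D = -6 + 16 D$)
$475421 + F{\left(A{\left(12,14 \right)},566 \right)} = 475421 - \left(6 - 16 \left(6 + 2 \cdot 12 + 10 \cdot 14\right)\right) = 475421 - \left(6 - 16 \left(6 + 24 + 140\right)\right) = 475421 + \left(-6 + 16 \cdot 170\right) = 475421 + \left(-6 + 2720\right) = 475421 + 2714 = 478135$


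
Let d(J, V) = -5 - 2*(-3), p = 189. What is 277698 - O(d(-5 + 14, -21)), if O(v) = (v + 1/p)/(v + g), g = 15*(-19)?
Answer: 7452859019/26838 ≈ 2.7770e+5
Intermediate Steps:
g = -285
d(J, V) = 1 (d(J, V) = -5 + 6 = 1)
O(v) = (1/189 + v)/(-285 + v) (O(v) = (v + 1/189)/(v - 285) = (v + 1/189)/(-285 + v) = (1/189 + v)/(-285 + v))
277698 - O(d(-5 + 14, -21)) = 277698 - (1/189 + 1)/(-285 + 1) = 277698 - 190/((-284)*189) = 277698 - (-1)*190/(284*189) = 277698 - 1*(-95/26838) = 277698 + 95/26838 = 7452859019/26838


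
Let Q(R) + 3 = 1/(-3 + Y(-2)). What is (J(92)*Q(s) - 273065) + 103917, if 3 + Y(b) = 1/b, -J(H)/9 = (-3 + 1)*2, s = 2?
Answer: -2200400/13 ≈ -1.6926e+5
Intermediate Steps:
J(H) = 36 (J(H) = -9*(-3 + 1)*2 = -(-18)*2 = -9*(-4) = 36)
Y(b) = -3 + 1/b
Q(R) = -41/13 (Q(R) = -3 + 1/(-3 + (-3 + 1/(-2))) = -3 + 1/(-3 + (-3 - ½)) = -3 + 1/(-3 - 7/2) = -3 + 1/(-13/2) = -3 - 2/13 = -41/13)
(J(92)*Q(s) - 273065) + 103917 = (36*(-41/13) - 273065) + 103917 = (-1476/13 - 273065) + 103917 = -3551321/13 + 103917 = -2200400/13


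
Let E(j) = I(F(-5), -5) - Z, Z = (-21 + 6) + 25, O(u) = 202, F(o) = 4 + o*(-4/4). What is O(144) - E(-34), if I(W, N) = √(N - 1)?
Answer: 212 - I*√6 ≈ 212.0 - 2.4495*I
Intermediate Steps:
F(o) = 4 - o (F(o) = 4 + o*(-4*¼) = 4 + o*(-1) = 4 - o)
I(W, N) = √(-1 + N)
Z = 10 (Z = -15 + 25 = 10)
E(j) = -10 + I*√6 (E(j) = √(-1 - 5) - 1*10 = √(-6) - 10 = I*√6 - 10 = -10 + I*√6)
O(144) - E(-34) = 202 - (-10 + I*√6) = 202 + (10 - I*√6) = 212 - I*√6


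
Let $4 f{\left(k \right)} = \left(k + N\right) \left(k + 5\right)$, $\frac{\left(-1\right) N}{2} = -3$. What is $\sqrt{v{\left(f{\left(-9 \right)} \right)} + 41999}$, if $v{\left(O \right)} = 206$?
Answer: $\sqrt{42205} \approx 205.44$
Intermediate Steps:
$N = 6$ ($N = \left(-2\right) \left(-3\right) = 6$)
$f{\left(k \right)} = \frac{\left(5 + k\right) \left(6 + k\right)}{4}$ ($f{\left(k \right)} = \frac{\left(k + 6\right) \left(k + 5\right)}{4} = \frac{\left(6 + k\right) \left(5 + k\right)}{4} = \frac{\left(5 + k\right) \left(6 + k\right)}{4}$)
$\sqrt{v{\left(f{\left(-9 \right)} \right)} + 41999} = \sqrt{206 + 41999} = \sqrt{42205}$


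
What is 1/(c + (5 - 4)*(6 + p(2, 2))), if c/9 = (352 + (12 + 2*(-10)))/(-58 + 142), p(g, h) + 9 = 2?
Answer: 7/251 ≈ 0.027888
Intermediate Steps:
p(g, h) = -7 (p(g, h) = -9 + 2 = -7)
c = 258/7 (c = 9*((352 + (12 + 2*(-10)))/(-58 + 142)) = 9*((352 + (12 - 20))/84) = 9*((352 - 8)*(1/84)) = 9*(344*(1/84)) = 9*(86/21) = 258/7 ≈ 36.857)
1/(c + (5 - 4)*(6 + p(2, 2))) = 1/(258/7 + (5 - 4)*(6 - 7)) = 1/(258/7 + 1*(-1)) = 1/(258/7 - 1) = 1/(251/7) = 7/251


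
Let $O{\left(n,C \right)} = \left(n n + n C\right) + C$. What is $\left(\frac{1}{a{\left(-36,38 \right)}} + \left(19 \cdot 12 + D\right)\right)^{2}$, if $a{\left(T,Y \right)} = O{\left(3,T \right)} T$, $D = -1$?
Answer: $\frac{1217096574841}{23619600} \approx 51529.0$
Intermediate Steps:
$O{\left(n,C \right)} = C + n^{2} + C n$ ($O{\left(n,C \right)} = \left(n^{2} + C n\right) + C = C + n^{2} + C n$)
$a{\left(T,Y \right)} = T \left(9 + 4 T\right)$ ($a{\left(T,Y \right)} = \left(T + 3^{2} + T 3\right) T = \left(T + 9 + 3 T\right) T = \left(9 + 4 T\right) T = T \left(9 + 4 T\right)$)
$\left(\frac{1}{a{\left(-36,38 \right)}} + \left(19 \cdot 12 + D\right)\right)^{2} = \left(\frac{1}{\left(-36\right) \left(9 + 4 \left(-36\right)\right)} + \left(19 \cdot 12 - 1\right)\right)^{2} = \left(\frac{1}{\left(-36\right) \left(9 - 144\right)} + \left(228 - 1\right)\right)^{2} = \left(\frac{1}{\left(-36\right) \left(-135\right)} + 227\right)^{2} = \left(\frac{1}{4860} + 227\right)^{2} = \left(\frac{1103221}{4860}\right)^{2} = \frac{1217096574841}{23619600}$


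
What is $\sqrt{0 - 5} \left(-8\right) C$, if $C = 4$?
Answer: $- 32 i \sqrt{5} \approx - 71.554 i$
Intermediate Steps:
$\sqrt{0 - 5} \left(-8\right) C = \sqrt{0 - 5} \left(-8\right) 4 = \sqrt{-5} \left(-8\right) 4 = i \sqrt{5} \left(-8\right) 4 = - 8 i \sqrt{5} \cdot 4 = - 32 i \sqrt{5}$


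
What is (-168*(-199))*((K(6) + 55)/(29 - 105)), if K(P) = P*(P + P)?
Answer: -1061466/19 ≈ -55867.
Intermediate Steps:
K(P) = 2*P**2 (K(P) = P*(2*P) = 2*P**2)
(-168*(-199))*((K(6) + 55)/(29 - 105)) = (-168*(-199))*((2*6**2 + 55)/(29 - 105)) = 33432*((2*36 + 55)/(-76)) = 33432*((72 + 55)*(-1/76)) = 33432*(127*(-1/76)) = 33432*(-127/76) = -1061466/19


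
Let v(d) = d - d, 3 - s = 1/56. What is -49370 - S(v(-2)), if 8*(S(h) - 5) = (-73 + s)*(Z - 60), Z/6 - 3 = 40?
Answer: -10671821/224 ≈ -47642.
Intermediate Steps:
Z = 258 (Z = 18 + 6*40 = 18 + 240 = 258)
s = 167/56 (s = 3 - 1/56 = 167/56 ≈ 2.9821)
v(d) = 0
S(h) = -387059/224 (S(h) = 5 + ((-73 + 167/56)*(258 - 60))/8 = 5 + (-3921/56*198)/8 = 5 + (⅛)*(-388179/28) = 5 - 388179/224 = -387059/224)
-49370 - S(v(-2)) = -49370 - 1*(-387059/224) = -49370 + 387059/224 = -10671821/224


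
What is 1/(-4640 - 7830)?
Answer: -1/12470 ≈ -8.0192e-5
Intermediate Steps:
1/(-4640 - 7830) = 1/(-12470) = -1/12470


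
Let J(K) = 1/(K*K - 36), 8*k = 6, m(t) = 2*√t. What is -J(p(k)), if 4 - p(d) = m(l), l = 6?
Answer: 1/380 + √6/95 ≈ 0.028416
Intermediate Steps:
k = ¾ (k = (⅛)*6 = ¾ ≈ 0.75000)
p(d) = 4 - 2*√6
J(K) = 1/(-36 + K²) (J(K) = 1/(K² - 36) = 1/(-36 + K²))
-J(p(k)) = -1/(-36 + (4 - 2*√6)²)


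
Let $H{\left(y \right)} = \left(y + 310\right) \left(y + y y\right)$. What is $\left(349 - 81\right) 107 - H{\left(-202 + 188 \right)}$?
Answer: $-25196$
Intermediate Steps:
$H{\left(y \right)} = \left(310 + y\right) \left(y + y^{2}\right)$
$\left(349 - 81\right) 107 - H{\left(-202 + 188 \right)} = \left(349 - 81\right) 107 - \left(-202 + 188\right) \left(310 + \left(-202 + 188\right)^{2} + 311 \left(-202 + 188\right)\right) = 268 \cdot 107 - - 14 \left(310 + \left(-14\right)^{2} + 311 \left(-14\right)\right) = 28676 - - 14 \left(310 + 196 - 4354\right) = 28676 - \left(-14\right) \left(-3848\right) = 28676 - 53872 = -25196$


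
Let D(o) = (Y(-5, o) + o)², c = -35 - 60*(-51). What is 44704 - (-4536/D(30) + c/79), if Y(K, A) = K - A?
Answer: 88573119/1975 ≈ 44847.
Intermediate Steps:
c = 3025 (c = -35 + 3060 = 3025)
D(o) = 25 (D(o) = ((-5 - o) + o)² = (-5)² = 25)
44704 - (-4536/D(30) + c/79) = 44704 - (-4536/25 + 3025/79) = 44704 - 1*(-282719/1975) = 44704 + 282719/1975 = 88573119/1975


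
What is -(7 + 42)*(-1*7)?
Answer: 343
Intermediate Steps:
-(7 + 42)*(-1*7) = -49*(-7) = -1*(-343) = 343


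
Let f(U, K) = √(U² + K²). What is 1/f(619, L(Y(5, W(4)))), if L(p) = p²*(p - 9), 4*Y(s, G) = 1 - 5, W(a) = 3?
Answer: √383261/383261 ≈ 0.0016153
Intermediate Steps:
Y(s, G) = -1 (Y(s, G) = (1 - 5)/4 = (¼)*(-4) = -1)
L(p) = p²*(-9 + p)
f(U, K) = √(K² + U²)
1/f(619, L(Y(5, W(4)))) = 1/(√(((-1)²*(-9 - 1))² + 619²)) = 1/(√((1*(-10))² + 383161)) = 1/(√((-10)² + 383161)) = 1/(√(100 + 383161)) = 1/(√383261) = √383261/383261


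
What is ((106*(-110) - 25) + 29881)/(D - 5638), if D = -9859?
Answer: -18196/15497 ≈ -1.1742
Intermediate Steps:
((106*(-110) - 25) + 29881)/(D - 5638) = ((106*(-110) - 25) + 29881)/(-9859 - 5638) = ((-11660 - 25) + 29881)/(-15497) = (-11685 + 29881)*(-1/15497) = 18196*(-1/15497) = -18196/15497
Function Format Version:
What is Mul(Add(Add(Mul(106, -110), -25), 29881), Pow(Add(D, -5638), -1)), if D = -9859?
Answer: Rational(-18196, 15497) ≈ -1.1742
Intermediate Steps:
Mul(Add(Add(Mul(106, -110), -25), 29881), Pow(Add(D, -5638), -1)) = Mul(Add(Add(Mul(106, -110), -25), 29881), Pow(Add(-9859, -5638), -1)) = Mul(Add(Add(-11660, -25), 29881), Pow(-15497, -1)) = Mul(Add(-11685, 29881), Rational(-1, 15497)) = Mul(18196, Rational(-1, 15497)) = Rational(-18196, 15497)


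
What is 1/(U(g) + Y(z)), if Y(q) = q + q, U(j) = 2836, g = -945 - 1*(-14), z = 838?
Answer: 1/4512 ≈ 0.00022163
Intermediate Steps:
g = -931 (g = -945 + 14 = -931)
Y(q) = 2*q
1/(U(g) + Y(z)) = 1/(2836 + 2*838) = 1/(2836 + 1676) = 1/4512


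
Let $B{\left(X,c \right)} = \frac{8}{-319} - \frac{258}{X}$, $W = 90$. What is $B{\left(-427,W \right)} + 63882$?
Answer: $\frac{8701637752}{136213} \approx 63883.0$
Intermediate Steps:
$B{\left(X,c \right)} = - \frac{8}{319} - \frac{258}{X}$ ($B{\left(X,c \right)} = 8 \left(- \frac{1}{319}\right) - \frac{258}{X} = - \frac{8}{319} - \frac{258}{X}$)
$B{\left(-427,W \right)} + 63882 = \left(- \frac{8}{319} - \frac{258}{-427}\right) + 63882 = \left(- \frac{8}{319} - - \frac{258}{427}\right) + 63882 = \left(- \frac{8}{319} + \frac{258}{427}\right) + 63882 = \frac{78886}{136213} + 63882 = \frac{8701637752}{136213}$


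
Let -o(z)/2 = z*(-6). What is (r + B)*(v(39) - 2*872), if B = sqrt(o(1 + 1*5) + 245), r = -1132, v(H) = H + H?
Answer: 1885912 - 1666*sqrt(317) ≈ 1.8563e+6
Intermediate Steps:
v(H) = 2*H
o(z) = 12*z (o(z) = -2*z*(-6) = -(-12)*z = 12*z)
B = sqrt(317) (B = sqrt(12*(1 + 1*5) + 245) = sqrt(12*(1 + 5) + 245) = sqrt(12*6 + 245) = sqrt(72 + 245) = sqrt(317) ≈ 17.805)
(r + B)*(v(39) - 2*872) = (-1132 + sqrt(317))*(2*39 - 2*872) = (-1132 + sqrt(317))*(78 - 1744) = (-1132 + sqrt(317))*(-1666) = 1885912 - 1666*sqrt(317)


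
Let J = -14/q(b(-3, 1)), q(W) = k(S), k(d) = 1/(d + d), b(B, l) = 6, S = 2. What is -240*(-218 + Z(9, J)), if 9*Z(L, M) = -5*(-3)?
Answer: 51920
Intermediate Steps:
k(d) = 1/(2*d)
q(W) = 1/4 (q(W) = (1/2)/2 = (1/2)*(1/2) = 1/4)
J = -56 (J = -14/1/4 = -14*4 = -56)
Z(L, M) = 5/3 (Z(L, M) = (-5*(-3))/9 = (1/9)*15 = 5/3)
-240*(-218 + Z(9, J)) = -240*(-218 + 5/3) = -240*(-649/3) = 51920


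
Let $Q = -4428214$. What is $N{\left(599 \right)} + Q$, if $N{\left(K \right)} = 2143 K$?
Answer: $-3144557$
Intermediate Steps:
$N{\left(599 \right)} + Q = 2143 \cdot 599 - 4428214 = 1283657 - 4428214 = -3144557$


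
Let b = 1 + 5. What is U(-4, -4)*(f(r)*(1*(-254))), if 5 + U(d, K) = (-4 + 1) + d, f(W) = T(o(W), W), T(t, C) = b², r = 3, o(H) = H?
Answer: 109728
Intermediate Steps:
b = 6
T(t, C) = 36 (T(t, C) = 6² = 36)
f(W) = 36
U(d, K) = -8 + d (U(d, K) = -5 + ((-4 + 1) + d) = -5 + (-3 + d) = -8 + d)
U(-4, -4)*(f(r)*(1*(-254))) = (-8 - 4)*(36*(1*(-254))) = -432*(-254) = -12*(-9144) = 109728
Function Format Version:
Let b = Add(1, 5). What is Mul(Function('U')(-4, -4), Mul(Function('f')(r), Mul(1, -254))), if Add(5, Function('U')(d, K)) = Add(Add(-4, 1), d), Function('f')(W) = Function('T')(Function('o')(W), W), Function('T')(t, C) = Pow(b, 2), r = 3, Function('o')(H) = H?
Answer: 109728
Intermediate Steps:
b = 6
Function('T')(t, C) = 36 (Function('T')(t, C) = Pow(6, 2) = 36)
Function('f')(W) = 36
Function('U')(d, K) = Add(-8, d) (Function('U')(d, K) = Add(-5, Add(Add(-4, 1), d)) = Add(-5, Add(-3, d)) = Add(-8, d))
Mul(Function('U')(-4, -4), Mul(Function('f')(r), Mul(1, -254))) = Mul(Add(-8, -4), Mul(36, Mul(1, -254))) = Mul(-12, Mul(36, -254)) = Mul(-12, -9144) = 109728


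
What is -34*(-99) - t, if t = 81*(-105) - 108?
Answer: 11979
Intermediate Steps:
t = -8613 (t = -8505 - 108 = -8613)
-34*(-99) - t = -34*(-99) - 1*(-8613) = 3366 + 8613 = 11979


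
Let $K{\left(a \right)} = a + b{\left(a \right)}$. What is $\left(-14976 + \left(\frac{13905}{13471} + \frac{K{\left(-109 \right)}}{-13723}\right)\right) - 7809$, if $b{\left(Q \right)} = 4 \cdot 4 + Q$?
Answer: $- \frac{4211899274948}{184862533} \approx -22784.0$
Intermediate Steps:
$b{\left(Q \right)} = 16 + Q$
$K{\left(a \right)} = 16 + 2 a$ ($K{\left(a \right)} = a + \left(16 + a\right) = 16 + 2 a$)
$\left(-14976 + \left(\frac{13905}{13471} + \frac{K{\left(-109 \right)}}{-13723}\right)\right) - 7809 = \left(-14976 + \left(\frac{13905}{13471} + \frac{16 + 2 \left(-109\right)}{-13723}\right)\right) - 7809 = \left(-14976 + \left(13905 \cdot \frac{1}{13471} + \left(16 - 218\right) \left(- \frac{1}{13723}\right)\right)\right) - 7809 = \left(-14976 + \left(\frac{13905}{13471} - - \frac{202}{13723}\right)\right) - 7809 = \left(-14976 + \left(\frac{13905}{13471} + \frac{202}{13723}\right)\right) - 7809 = \left(-14976 + \frac{193539457}{184862533}\right) - 7809 = - \frac{2768307754751}{184862533} - 7809 = - \frac{4211899274948}{184862533}$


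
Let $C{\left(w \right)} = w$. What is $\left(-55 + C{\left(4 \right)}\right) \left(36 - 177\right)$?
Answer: $7191$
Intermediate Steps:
$\left(-55 + C{\left(4 \right)}\right) \left(36 - 177\right) = \left(-55 + 4\right) \left(36 - 177\right) = - 51 \left(36 + \left(-236 + 59\right)\right) = - 51 \left(36 - 177\right) = \left(-51\right) \left(-141\right) = 7191$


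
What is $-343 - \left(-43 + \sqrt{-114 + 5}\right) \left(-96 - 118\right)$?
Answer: $-9545 + 214 i \sqrt{109} \approx -9545.0 + 2234.2 i$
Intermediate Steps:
$-343 - \left(-43 + \sqrt{-114 + 5}\right) \left(-96 - 118\right) = -343 - \left(-43 + \sqrt{-109}\right) \left(-214\right) = -343 - \left(-43 + i \sqrt{109}\right) \left(-214\right) = -343 - \left(9202 - 214 i \sqrt{109}\right) = -9545 + 214 i \sqrt{109}$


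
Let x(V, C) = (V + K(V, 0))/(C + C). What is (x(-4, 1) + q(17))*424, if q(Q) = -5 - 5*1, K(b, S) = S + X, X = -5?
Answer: -6148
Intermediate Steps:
K(b, S) = -5 + S (K(b, S) = S - 5 = -5 + S)
x(V, C) = (-5 + V)/(2*C) (x(V, C) = (V + (-5 + 0))/(C + C) = (V - 5)/((2*C)) = (-5 + V)*(1/(2*C)) = (-5 + V)/(2*C))
q(Q) = -10 (q(Q) = -5 - 5 = -10)
(x(-4, 1) + q(17))*424 = ((½)*(-5 - 4)/1 - 10)*424 = ((½)*1*(-9) - 10)*424 = (-9/2 - 10)*424 = -29/2*424 = -6148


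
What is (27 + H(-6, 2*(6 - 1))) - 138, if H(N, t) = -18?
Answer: -129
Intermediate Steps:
(27 + H(-6, 2*(6 - 1))) - 138 = (27 - 18) - 138 = 9 - 138 = -129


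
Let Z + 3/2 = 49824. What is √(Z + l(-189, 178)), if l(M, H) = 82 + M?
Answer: √198862/2 ≈ 222.97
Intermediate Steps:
Z = 99645/2 (Z = -3/2 + 49824 = 99645/2 ≈ 49823.)
√(Z + l(-189, 178)) = √(99645/2 + (82 - 189)) = √(99645/2 - 107) = √(99431/2) = √198862/2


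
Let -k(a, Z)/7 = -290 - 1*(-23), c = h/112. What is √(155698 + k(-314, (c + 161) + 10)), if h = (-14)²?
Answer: √157567 ≈ 396.95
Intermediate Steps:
h = 196
c = 7/4 (c = 196/112 = 196*(1/112) = 7/4 ≈ 1.7500)
k(a, Z) = 1869 (k(a, Z) = -7*(-290 - 1*(-23)) = -7*(-290 + 23) = -7*(-267) = 1869)
√(155698 + k(-314, (c + 161) + 10)) = √(155698 + 1869) = √157567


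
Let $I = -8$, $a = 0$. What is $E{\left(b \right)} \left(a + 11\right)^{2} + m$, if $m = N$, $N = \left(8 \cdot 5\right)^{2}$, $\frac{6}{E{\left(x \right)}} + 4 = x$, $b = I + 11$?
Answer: $874$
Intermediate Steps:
$b = 3$ ($b = -8 + 11 = 3$)
$E{\left(x \right)} = \frac{6}{-4 + x}$
$N = 1600$ ($N = 40^{2} = 1600$)
$m = 1600$
$E{\left(b \right)} \left(a + 11\right)^{2} + m = \frac{6}{-4 + 3} \left(0 + 11\right)^{2} + 1600 = \frac{6}{-1} \cdot 11^{2} + 1600 = 6 \left(-1\right) 121 + 1600 = \left(-6\right) 121 + 1600 = -726 + 1600 = 874$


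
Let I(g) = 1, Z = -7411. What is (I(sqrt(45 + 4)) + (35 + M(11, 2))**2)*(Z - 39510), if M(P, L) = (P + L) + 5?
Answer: -131848010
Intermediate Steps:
M(P, L) = 5 + L + P (M(P, L) = (L + P) + 5 = 5 + L + P)
(I(sqrt(45 + 4)) + (35 + M(11, 2))**2)*(Z - 39510) = (1 + (35 + (5 + 2 + 11))**2)*(-7411 - 39510) = (1 + (35 + 18)**2)*(-46921) = (1 + 53**2)*(-46921) = (1 + 2809)*(-46921) = 2810*(-46921) = -131848010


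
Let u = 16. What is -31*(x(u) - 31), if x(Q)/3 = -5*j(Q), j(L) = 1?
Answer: 1426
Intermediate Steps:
x(Q) = -15 (x(Q) = 3*(-5*1) = 3*(-5) = -15)
-31*(x(u) - 31) = -31*(-15 - 31) = -31*(-46) = 1426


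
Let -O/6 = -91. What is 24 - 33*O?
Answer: -17994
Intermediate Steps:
O = 546 (O = -6*(-91) = 546)
24 - 33*O = 24 - 33*546 = 24 - 18018 = -17994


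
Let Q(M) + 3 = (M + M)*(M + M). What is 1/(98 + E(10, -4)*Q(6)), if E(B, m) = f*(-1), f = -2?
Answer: 1/380 ≈ 0.0026316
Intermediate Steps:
Q(M) = -3 + 4*M**2 (Q(M) = -3 + (M + M)*(M + M) = -3 + (2*M)*(2*M) = -3 + 4*M**2)
E(B, m) = 2 (E(B, m) = -2*(-1) = 2)
1/(98 + E(10, -4)*Q(6)) = 1/(98 + 2*(-3 + 4*6**2)) = 1/(98 + 2*(-3 + 4*36)) = 1/(98 + 2*(-3 + 144)) = 1/(98 + 2*141) = 1/(98 + 282) = 1/380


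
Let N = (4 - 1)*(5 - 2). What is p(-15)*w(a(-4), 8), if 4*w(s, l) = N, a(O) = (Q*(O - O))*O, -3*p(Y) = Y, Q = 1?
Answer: 45/4 ≈ 11.250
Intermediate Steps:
p(Y) = -Y/3
N = 9 (N = 3*3 = 9)
a(O) = 0 (a(O) = (1*(O - O))*O = (1*0)*O = 0*O = 0)
w(s, l) = 9/4 (w(s, l) = (¼)*9 = 9/4)
p(-15)*w(a(-4), 8) = -⅓*(-15)*(9/4) = 5*(9/4) = 45/4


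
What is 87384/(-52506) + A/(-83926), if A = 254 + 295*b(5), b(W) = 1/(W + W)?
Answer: -2449558345/1468872852 ≈ -1.6676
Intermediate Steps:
b(W) = 1/(2*W)
A = 567/2 (A = 254 + 295*((½)/5) = 254 + 295*((½)*(⅕)) = 254 + 295*(⅒) = 254 + 59/2 = 567/2 ≈ 283.50)
87384/(-52506) + A/(-83926) = 87384/(-52506) + (567/2)/(-83926) = 87384*(-1/52506) + (567/2)*(-1/83926) = -14564/8751 - 567/167852 = -2449558345/1468872852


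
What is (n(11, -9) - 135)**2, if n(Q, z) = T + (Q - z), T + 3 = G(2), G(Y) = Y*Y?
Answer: 12996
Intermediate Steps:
G(Y) = Y**2
T = 1 (T = -3 + 2**2 = -3 + 4 = 1)
n(Q, z) = 1 + Q - z (n(Q, z) = 1 + (Q - z) = 1 + Q - z)
(n(11, -9) - 135)**2 = ((1 + 11 - 1*(-9)) - 135)**2 = ((1 + 11 + 9) - 135)**2 = (21 - 135)**2 = (-114)**2 = 12996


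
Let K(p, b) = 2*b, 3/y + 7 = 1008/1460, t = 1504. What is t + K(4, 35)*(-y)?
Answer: 505766/329 ≈ 1537.3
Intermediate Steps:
y = -1095/2303 (y = 3/(-7 + 1008/1460) = 3/(-7 + 1008*(1/1460)) = 3/(-7 + 252/365) = 3/(-2303/365) = 3*(-365/2303) = -1095/2303 ≈ -0.47547)
t + K(4, 35)*(-y) = 1504 + (2*35)*(-1*(-1095/2303)) = 1504 + 70*(1095/2303) = 1504 + 10950/329 = 505766/329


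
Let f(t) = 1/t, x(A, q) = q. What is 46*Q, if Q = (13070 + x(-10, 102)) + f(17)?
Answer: 10300550/17 ≈ 6.0592e+5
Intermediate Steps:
Q = 223925/17 (Q = (13070 + 102) + 1/17 = 13172 + 1/17 = 223925/17 ≈ 13172.)
46*Q = 46*(223925/17) = 10300550/17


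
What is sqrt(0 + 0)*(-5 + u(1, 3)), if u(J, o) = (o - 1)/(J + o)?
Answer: 0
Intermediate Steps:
u(J, o) = (-1 + o)/(J + o)
sqrt(0 + 0)*(-5 + u(1, 3)) = sqrt(0 + 0)*(-5 + (-1 + 3)/(1 + 3)) = sqrt(0)*(-5 + 2/4) = 0*(-5 + (1/4)*2) = 0*(-5 + 1/2) = 0*(-9/2) = 0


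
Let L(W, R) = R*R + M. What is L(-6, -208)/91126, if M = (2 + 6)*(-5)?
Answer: 21612/45563 ≈ 0.47433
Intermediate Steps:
M = -40 (M = 8*(-5) = -40)
L(W, R) = -40 + R**2 (L(W, R) = R*R - 40 = R**2 - 40 = -40 + R**2)
L(-6, -208)/91126 = (-40 + (-208)**2)/91126 = (-40 + 43264)*(1/91126) = 43224*(1/91126) = 21612/45563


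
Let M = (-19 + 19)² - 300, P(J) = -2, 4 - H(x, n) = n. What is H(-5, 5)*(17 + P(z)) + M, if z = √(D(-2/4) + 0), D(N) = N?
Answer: -315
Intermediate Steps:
H(x, n) = 4 - n
z = I*√2/2 (z = √(-2/4 + 0) = √(-2*¼ + 0) = √(-½ + 0) = √(-½) = I*√2/2 ≈ 0.70711*I)
M = -300 (M = 0² - 300 = 0 - 300 = -300)
H(-5, 5)*(17 + P(z)) + M = (4 - 1*5)*(17 - 2) - 300 = (4 - 5)*15 - 300 = -1*15 - 300 = -15 - 300 = -315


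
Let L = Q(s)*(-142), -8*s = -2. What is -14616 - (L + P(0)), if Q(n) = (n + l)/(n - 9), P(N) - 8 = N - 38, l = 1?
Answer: -102244/7 ≈ -14606.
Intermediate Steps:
s = ¼ (s = -⅛*(-2) = ¼ ≈ 0.25000)
P(N) = -30 + N (P(N) = 8 + (N - 38) = 8 + (-38 + N) = -30 + N)
Q(n) = (1 + n)/(-9 + n) (Q(n) = (n + 1)/(n - 9) = (1 + n)/(-9 + n))
L = 142/7 (L = ((1 + ¼)/(-9 + ¼))*(-142) = ((5/4)/(-35/4))*(-142) = -4/35*5/4*(-142) = -⅐*(-142) = 142/7 ≈ 20.286)
-14616 - (L + P(0)) = -14616 - (142/7 + (-30 + 0)) = -14616 - (142/7 - 30) = -14616 - 1*(-68/7) = -14616 + 68/7 = -102244/7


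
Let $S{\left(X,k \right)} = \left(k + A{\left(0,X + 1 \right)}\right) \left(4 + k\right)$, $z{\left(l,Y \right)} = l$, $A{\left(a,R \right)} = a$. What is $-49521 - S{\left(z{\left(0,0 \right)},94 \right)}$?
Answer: $-58733$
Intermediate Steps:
$S{\left(X,k \right)} = k \left(4 + k\right)$ ($S{\left(X,k \right)} = \left(k + 0\right) \left(4 + k\right) = k \left(4 + k\right)$)
$-49521 - S{\left(z{\left(0,0 \right)},94 \right)} = -49521 - 94 \left(4 + 94\right) = -49521 - 94 \cdot 98 = -49521 - 9212 = -58733$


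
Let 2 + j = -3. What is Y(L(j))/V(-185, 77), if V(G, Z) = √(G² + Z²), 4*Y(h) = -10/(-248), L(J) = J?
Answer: 5*√40154/19916384 ≈ 5.0306e-5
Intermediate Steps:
j = -5 (j = -2 - 3 = -5)
Y(h) = 5/496 (Y(h) = (-10/(-248))/4 = (-10*(-1/248))/4 = (¼)*(5/124) = 5/496)
Y(L(j))/V(-185, 77) = 5/(496*(√((-185)² + 77²))) = 5/(496*(√(34225 + 5929))) = 5/(496*(√40154)) = 5*(√40154/40154)/496 = 5*√40154/19916384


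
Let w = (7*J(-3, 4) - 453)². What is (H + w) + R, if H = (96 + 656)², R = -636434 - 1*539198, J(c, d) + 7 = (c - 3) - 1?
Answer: -306527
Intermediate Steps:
J(c, d) = -11 + c (J(c, d) = -7 + ((c - 3) - 1) = -7 + ((-3 + c) - 1) = -7 + (-4 + c) = -11 + c)
R = -1175632 (R = -636434 - 539198 = -1175632)
H = 565504 (H = 752² = 565504)
w = 303601 (w = (7*(-11 - 3) - 453)² = (7*(-14) - 453)² = (-98 - 453)² = (-551)² = 303601)
(H + w) + R = (565504 + 303601) - 1175632 = 869105 - 1175632 = -306527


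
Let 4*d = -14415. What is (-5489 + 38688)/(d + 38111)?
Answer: 132796/138029 ≈ 0.96209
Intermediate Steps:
d = -14415/4 (d = (1/4)*(-14415) = -14415/4 ≈ -3603.8)
(-5489 + 38688)/(d + 38111) = (-5489 + 38688)/(-14415/4 + 38111) = 33199/(138029/4) = 33199*(4/138029) = 132796/138029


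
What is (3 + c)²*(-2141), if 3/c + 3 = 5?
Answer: -173421/4 ≈ -43355.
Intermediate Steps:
c = 3/2 (c = 3/(-3 + 5) = 3/2 ≈ 1.5000)
(3 + c)²*(-2141) = (3 + 3/2)²*(-2141) = (9/2)²*(-2141) = (81/4)*(-2141) = -173421/4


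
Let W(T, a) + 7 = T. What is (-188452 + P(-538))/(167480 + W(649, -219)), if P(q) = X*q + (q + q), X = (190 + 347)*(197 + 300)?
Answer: -71887905/84061 ≈ -855.19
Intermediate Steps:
W(T, a) = -7 + T
X = 266889 (X = 537*497 = 266889)
P(q) = 266891*q (P(q) = 266889*q + (q + q) = 266889*q + 2*q = 266891*q)
(-188452 + P(-538))/(167480 + W(649, -219)) = (-188452 + 266891*(-538))/(167480 + (-7 + 649)) = (-188452 - 143587358)/(167480 + 642) = -143775810/168122 = -143775810*1/168122 = -71887905/84061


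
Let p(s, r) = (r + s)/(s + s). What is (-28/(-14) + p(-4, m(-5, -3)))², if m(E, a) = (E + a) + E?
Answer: 1089/64 ≈ 17.016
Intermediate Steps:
m(E, a) = a + 2*E
p(s, r) = (r + s)/(2*s) (p(s, r) = (r + s)/((2*s)) = (r + s)*(1/(2*s)) = (r + s)/(2*s))
(-28/(-14) + p(-4, m(-5, -3)))² = (-28/(-14) + (½)*((-3 + 2*(-5)) - 4)/(-4))² = (-28*(-1/14) + (½)*(-¼)*((-3 - 10) - 4))² = (2 + (½)*(-¼)*(-13 - 4))² = (2 + (½)*(-¼)*(-17))² = (2 + 17/8)² = (33/8)² = 1089/64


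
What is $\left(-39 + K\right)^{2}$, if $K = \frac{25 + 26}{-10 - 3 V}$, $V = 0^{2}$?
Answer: $\frac{194481}{100} \approx 1944.8$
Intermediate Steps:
$V = 0$
$K = - \frac{51}{10}$ ($K = \frac{25 + 26}{-10 - 0} = \frac{51}{-10 + 0} = \frac{51}{-10} = 51 \left(- \frac{1}{10}\right) = - \frac{51}{10} \approx -5.1$)
$\left(-39 + K\right)^{2} = \left(-39 - \frac{51}{10}\right)^{2} = \left(- \frac{441}{10}\right)^{2} = \frac{194481}{100}$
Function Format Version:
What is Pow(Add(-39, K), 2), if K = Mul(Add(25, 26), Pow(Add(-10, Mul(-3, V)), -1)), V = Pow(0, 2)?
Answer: Rational(194481, 100) ≈ 1944.8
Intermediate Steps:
V = 0
K = Rational(-51, 10) (K = Mul(Add(25, 26), Pow(Add(-10, Mul(-3, 0)), -1)) = Mul(51, Pow(Add(-10, 0), -1)) = Mul(51, Pow(-10, -1)) = Mul(51, Rational(-1, 10)) = Rational(-51, 10) ≈ -5.1000)
Pow(Add(-39, K), 2) = Pow(Add(-39, Rational(-51, 10)), 2) = Pow(Rational(-441, 10), 2) = Rational(194481, 100)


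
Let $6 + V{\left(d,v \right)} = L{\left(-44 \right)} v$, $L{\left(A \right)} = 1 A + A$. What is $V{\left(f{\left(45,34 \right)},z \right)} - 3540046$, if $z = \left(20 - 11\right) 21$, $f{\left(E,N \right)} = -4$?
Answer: $-3556684$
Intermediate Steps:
$L{\left(A \right)} = 2 A$ ($L{\left(A \right)} = A + A = 2 A$)
$z = 189$ ($z = 9 \cdot 21 = 189$)
$V{\left(d,v \right)} = -6 - 88 v$ ($V{\left(d,v \right)} = -6 + 2 \left(-44\right) v = -6 - 88 v$)
$V{\left(f{\left(45,34 \right)},z \right)} - 3540046 = \left(-6 - 16632\right) - 3540046 = -16638 - 3540046 = -3556684$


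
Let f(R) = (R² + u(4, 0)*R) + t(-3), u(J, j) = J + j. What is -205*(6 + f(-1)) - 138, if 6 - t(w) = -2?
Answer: -2393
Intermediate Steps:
t(w) = 8 (t(w) = 6 - 1*(-2) = 6 + 2 = 8)
f(R) = 8 + R² + 4*R (f(R) = (R² + (4 + 0)*R) + 8 = (R² + 4*R) + 8 = 8 + R² + 4*R)
-205*(6 + f(-1)) - 138 = -205*(6 + (8 + (-1)² + 4*(-1))) - 138 = -205*(6 + (8 + 1 - 4)) - 138 = -205*(6 + 5) - 138 = -205*11 - 138 = -41*55 - 138 = -2255 - 138 = -2393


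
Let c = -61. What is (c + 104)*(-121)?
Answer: -5203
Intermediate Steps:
(c + 104)*(-121) = (-61 + 104)*(-121) = 43*(-121) = -5203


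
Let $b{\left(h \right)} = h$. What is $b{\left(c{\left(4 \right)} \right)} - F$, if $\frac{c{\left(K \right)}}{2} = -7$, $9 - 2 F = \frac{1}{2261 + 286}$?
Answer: $- \frac{47119}{2547} \approx -18.5$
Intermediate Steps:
$F = \frac{11461}{2547}$ ($F = \frac{9}{2} - \frac{1}{2 \left(2261 + 286\right)} = \frac{9}{2} - \frac{1}{2 \cdot 2547} = \frac{9}{2} - \frac{1}{5094} = \frac{11461}{2547} \approx 4.4998$)
$c{\left(K \right)} = -14$ ($c{\left(K \right)} = 2 \left(-7\right) = -14$)
$b{\left(c{\left(4 \right)} \right)} - F = -14 - \frac{11461}{2547} = - \frac{47119}{2547}$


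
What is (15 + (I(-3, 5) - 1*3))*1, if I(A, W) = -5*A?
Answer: 27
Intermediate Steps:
(15 + (I(-3, 5) - 1*3))*1 = (15 + (-5*(-3) - 1*3))*1 = (15 + (15 - 3))*1 = (15 + 12)*1 = 27*1 = 27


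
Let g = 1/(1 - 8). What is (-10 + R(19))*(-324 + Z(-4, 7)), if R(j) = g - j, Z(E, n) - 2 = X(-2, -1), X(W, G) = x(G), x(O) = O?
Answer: 65892/7 ≈ 9413.1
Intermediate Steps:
X(W, G) = G
g = -⅐ (g = 1/(-7) = -⅐ ≈ -0.14286)
Z(E, n) = 1 (Z(E, n) = 2 - 1 = 1)
R(j) = -⅐ - j
(-10 + R(19))*(-324 + Z(-4, 7)) = (-10 + (-⅐ - 1*19))*(-324 + 1) = (-10 + (-⅐ - 19))*(-323) = (-10 - 134/7)*(-323) = -204/7*(-323) = 65892/7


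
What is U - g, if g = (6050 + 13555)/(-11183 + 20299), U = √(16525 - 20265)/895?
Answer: -19605/9116 + 2*I*√935/895 ≈ -2.1506 + 0.06833*I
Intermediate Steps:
U = 2*I*√935/895 (U = √(-3740)*(1/895) = (2*I*√935)*(1/895) = 2*I*√935/895 ≈ 0.06833*I)
g = 19605/9116 ≈ 2.1506
U - g = 2*I*√935/895 - 1*19605/9116 = 2*I*√935/895 - 19605/9116 = -19605/9116 + 2*I*√935/895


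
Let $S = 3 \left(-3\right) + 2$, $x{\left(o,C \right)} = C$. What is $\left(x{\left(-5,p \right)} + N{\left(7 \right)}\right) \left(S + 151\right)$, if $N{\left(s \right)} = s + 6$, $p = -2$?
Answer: $1584$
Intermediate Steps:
$N{\left(s \right)} = 6 + s$
$S = -7$ ($S = -9 + 2 = -7$)
$\left(x{\left(-5,p \right)} + N{\left(7 \right)}\right) \left(S + 151\right) = \left(-2 + \left(6 + 7\right)\right) \left(-7 + 151\right) = \left(-2 + 13\right) 144 = 11 \cdot 144 = 1584$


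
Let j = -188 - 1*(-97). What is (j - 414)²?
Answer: 255025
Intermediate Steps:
j = -91 (j = -188 + 97 = -91)
(j - 414)² = (-91 - 414)² = (-505)² = 255025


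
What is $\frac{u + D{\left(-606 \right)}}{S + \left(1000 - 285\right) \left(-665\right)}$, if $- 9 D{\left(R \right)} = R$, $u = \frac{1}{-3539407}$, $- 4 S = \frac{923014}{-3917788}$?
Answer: $- \frac{329536768839208}{2327026877404804209} \approx -0.00014161$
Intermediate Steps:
$S = \frac{461507}{7835576}$ ($S = - \frac{923014 \frac{1}{-3917788}}{4} = - \frac{923014 \left(- \frac{1}{3917788}\right)}{4} = \left(- \frac{1}{4}\right) \left(- \frac{461507}{1958894}\right) = \frac{461507}{7835576} \approx 0.058899$)
$u = - \frac{1}{3539407} \approx -2.8253 \cdot 10^{-7}$
$D{\left(R \right)} = - \frac{R}{9}$
$\frac{u + D{\left(-606 \right)}}{S + \left(1000 - 285\right) \left(-665\right)} = \frac{- \frac{1}{3539407} - - \frac{202}{3}}{\frac{461507}{7835576} + \left(1000 - 285\right) \left(-665\right)} = \frac{- \frac{1}{3539407} + \frac{202}{3}}{\frac{461507}{7835576} + 715 \left(-665\right)} = \frac{714960211}{10618221 \left(\frac{461507}{7835576} - 475475\right)} = \frac{714960211}{10618221 \left(- \frac{3725620037093}{7835576}\right)} = \frac{714960211}{10618221} \left(- \frac{7835576}{3725620037093}\right) = - \frac{329536768839208}{2327026877404804209}$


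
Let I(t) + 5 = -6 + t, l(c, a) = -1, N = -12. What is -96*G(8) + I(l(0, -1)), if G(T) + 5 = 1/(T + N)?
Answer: 492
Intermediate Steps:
I(t) = -11 + t (I(t) = -5 + (-6 + t) = -11 + t)
G(T) = -5 + 1/(-12 + T) (G(T) = -5 + 1/(T - 12) = -5 + 1/(-12 + T))
-96*G(8) + I(l(0, -1)) = -96*(61 - 5*8)/(-12 + 8) + (-11 - 1) = -96*(61 - 40)/(-4) - 12 = -(-24)*21 - 12 = -96*(-21/4) - 12 = 504 - 12 = 492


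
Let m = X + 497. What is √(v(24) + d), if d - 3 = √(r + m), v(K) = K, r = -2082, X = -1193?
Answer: √(27 + I*√2778) ≈ 6.5658 + 4.0137*I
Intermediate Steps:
m = -696 (m = -1193 + 497 = -696)
d = 3 + I*√2778 (d = 3 + √(-2082 - 696) = 3 + √(-2778) = 3 + I*√2778 ≈ 3.0 + 52.707*I)
√(v(24) + d) = √(24 + (3 + I*√2778)) = √(27 + I*√2778)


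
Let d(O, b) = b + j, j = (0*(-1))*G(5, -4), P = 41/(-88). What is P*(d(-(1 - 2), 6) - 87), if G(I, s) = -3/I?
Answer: 3321/88 ≈ 37.739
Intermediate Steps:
P = -41/88 (P = 41*(-1/88) = -41/88 ≈ -0.46591)
j = 0 (j = (0*(-1))*(-3/5) = 0*(-3*1/5) = 0*(-3/5) = 0)
d(O, b) = b (d(O, b) = b + 0 = b)
P*(d(-(1 - 2), 6) - 87) = -41*(6 - 87)/88 = -41/88*(-81) = 3321/88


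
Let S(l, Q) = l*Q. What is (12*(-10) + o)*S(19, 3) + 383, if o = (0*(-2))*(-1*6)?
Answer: -6457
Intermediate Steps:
o = 0 (o = 0*(-6) = 0)
S(l, Q) = Q*l
(12*(-10) + o)*S(19, 3) + 383 = (12*(-10) + 0)*(3*19) + 383 = (-120 + 0)*57 + 383 = -120*57 + 383 = -6840 + 383 = -6457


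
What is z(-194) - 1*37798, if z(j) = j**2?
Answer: -162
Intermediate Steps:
z(-194) - 1*37798 = (-194)**2 - 1*37798 = 37636 - 37798 = -162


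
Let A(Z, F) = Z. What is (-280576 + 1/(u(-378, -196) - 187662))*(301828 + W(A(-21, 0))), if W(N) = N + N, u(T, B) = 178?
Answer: -7937501552881005/93742 ≈ -8.4674e+10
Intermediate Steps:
W(N) = 2*N
(-280576 + 1/(u(-378, -196) - 187662))*(301828 + W(A(-21, 0))) = (-280576 + 1/(178 - 187662))*(301828 + 2*(-21)) = (-280576 + 1/(-187484))*(301828 - 42) = (-280576 - 1/187484)*301786 = -52603510785/187484*301786 = -7937501552881005/93742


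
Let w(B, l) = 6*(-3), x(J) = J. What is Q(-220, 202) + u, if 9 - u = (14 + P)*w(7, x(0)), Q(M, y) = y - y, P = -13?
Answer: 27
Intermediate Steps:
Q(M, y) = 0
w(B, l) = -18
u = 27 (u = 9 - (14 - 13)*(-18) = 9 - (-18) = 9 - 1*(-18) = 9 + 18 = 27)
Q(-220, 202) + u = 0 + 27 = 27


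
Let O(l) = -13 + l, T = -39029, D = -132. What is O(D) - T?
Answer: 38884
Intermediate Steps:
O(D) - T = (-13 - 132) - 1*(-39029) = -145 + 39029 = 38884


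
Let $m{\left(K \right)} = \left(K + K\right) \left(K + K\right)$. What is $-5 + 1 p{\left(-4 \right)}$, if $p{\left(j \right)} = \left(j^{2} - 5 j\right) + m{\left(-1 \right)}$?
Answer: $35$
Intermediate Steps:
$m{\left(K \right)} = 4 K^{2}$ ($m{\left(K \right)} = 2 K 2 K = 4 K^{2}$)
$p{\left(j \right)} = 4 + j^{2} - 5 j$ ($p{\left(j \right)} = \left(j^{2} - 5 j\right) + 4 \left(-1\right)^{2} = \left(j^{2} - 5 j\right) + 4 \cdot 1 = \left(j^{2} - 5 j\right) + 4 = 4 + j^{2} - 5 j$)
$-5 + 1 p{\left(-4 \right)} = -5 + 1 \left(4 + \left(-4\right)^{2} - -20\right) = -5 + 1 \left(4 + 16 + 20\right) = -5 + 1 \cdot 40 = -5 + 40 = 35$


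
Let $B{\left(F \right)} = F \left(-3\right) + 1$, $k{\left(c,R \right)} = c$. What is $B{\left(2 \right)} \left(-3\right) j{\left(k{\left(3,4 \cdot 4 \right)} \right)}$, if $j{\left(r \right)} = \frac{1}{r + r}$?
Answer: $\frac{5}{2} \approx 2.5$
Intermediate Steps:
$j{\left(r \right)} = \frac{1}{2 r}$
$B{\left(F \right)} = 1 - 3 F$ ($B{\left(F \right)} = - 3 F + 1 = 1 - 3 F$)
$B{\left(2 \right)} \left(-3\right) j{\left(k{\left(3,4 \cdot 4 \right)} \right)} = \left(1 - 6\right) \left(-3\right) \frac{1}{2 \cdot 3} = \left(1 - 6\right) \left(-3\right) \frac{1}{2} \cdot \frac{1}{3} = \left(-5\right) \left(-3\right) \frac{1}{6} = 15 \cdot \frac{1}{6} = \frac{5}{2}$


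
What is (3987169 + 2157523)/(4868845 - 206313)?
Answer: 1536173/1165633 ≈ 1.3179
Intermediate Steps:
(3987169 + 2157523)/(4868845 - 206313) = 6144692/4662532 = 6144692*(1/4662532) = 1536173/1165633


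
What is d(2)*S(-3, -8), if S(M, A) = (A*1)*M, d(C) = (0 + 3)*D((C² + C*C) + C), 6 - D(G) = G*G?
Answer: -6768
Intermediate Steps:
D(G) = 6 - G² (D(G) = 6 - G*G = 6 - G²)
d(C) = 18 - 3*(C + 2*C²)² (d(C) = (0 + 3)*(6 - ((C² + C*C) + C)²) = 3*(6 - ((C² + C²) + C)²) = 3*(6 - (2*C² + C)²) = 3*(6 - (C + 2*C²)²) = 18 - 3*(C + 2*C²)²)
S(M, A) = A*M
d(2)*S(-3, -8) = (18 - 3*2²*(1 + 2*2)²)*(-8*(-3)) = (18 - 3*4*(1 + 4)²)*24 = (18 - 3*4*5²)*24 = (18 - 3*4*25)*24 = (18 - 300)*24 = -282*24 = -6768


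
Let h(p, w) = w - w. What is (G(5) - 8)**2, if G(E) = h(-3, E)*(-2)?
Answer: 64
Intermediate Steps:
h(p, w) = 0
G(E) = 0 (G(E) = 0*(-2) = 0)
(G(5) - 8)**2 = (0 - 8)**2 = (-8)**2 = 64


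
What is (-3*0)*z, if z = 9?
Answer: 0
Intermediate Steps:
(-3*0)*z = -3*0*9 = 0*9 = 0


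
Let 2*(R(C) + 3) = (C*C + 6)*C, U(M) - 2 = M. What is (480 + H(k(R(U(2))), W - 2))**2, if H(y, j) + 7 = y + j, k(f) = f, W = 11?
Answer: 273529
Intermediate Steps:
U(M) = 2 + M
R(C) = -3 + C*(6 + C**2)/2 (R(C) = -3 + ((C*C + 6)*C)/2 = -3 + ((C**2 + 6)*C)/2 = -3 + ((6 + C**2)*C)/2 = -3 + (C*(6 + C**2))/2 = -3 + C*(6 + C**2)/2)
H(y, j) = -7 + j + y (H(y, j) = -7 + (y + j) = -7 + (j + y) = -7 + j + y)
(480 + H(k(R(U(2))), W - 2))**2 = (480 + (-7 + (11 - 2) + (-3 + (2 + 2)**3/2 + 3*(2 + 2))))**2 = (480 + (-7 + 9 + (-3 + (1/2)*4**3 + 3*4)))**2 = (480 + (-7 + 9 + (-3 + (1/2)*64 + 12)))**2 = (480 + (-7 + 9 + (-3 + 32 + 12)))**2 = (480 + (-7 + 9 + 41))**2 = (480 + 43)**2 = 523**2 = 273529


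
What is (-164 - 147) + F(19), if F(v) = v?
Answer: -292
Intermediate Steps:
(-164 - 147) + F(19) = (-164 - 147) + 19 = -311 + 19 = -292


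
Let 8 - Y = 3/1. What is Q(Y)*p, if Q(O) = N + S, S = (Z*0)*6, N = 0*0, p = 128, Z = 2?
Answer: 0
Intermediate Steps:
Y = 5 (Y = 8 - 3/1 = 8 - 3 = 5)
N = 0
S = 0 (S = (2*0)*6 = 0*6 = 0)
Q(O) = 0 (Q(O) = 0 + 0 = 0)
Q(Y)*p = 0*128 = 0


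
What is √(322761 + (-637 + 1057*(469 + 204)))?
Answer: √1033485 ≈ 1016.6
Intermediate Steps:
√(322761 + (-637 + 1057*(469 + 204))) = √(322761 + (-637 + 1057*673)) = √(322761 + (-637 + 711361)) = √(322761 + 710724) = √1033485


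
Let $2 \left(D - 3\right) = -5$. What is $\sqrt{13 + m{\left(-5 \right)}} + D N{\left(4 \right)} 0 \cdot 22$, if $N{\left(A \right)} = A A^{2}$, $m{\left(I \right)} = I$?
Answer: $2 \sqrt{2} \approx 2.8284$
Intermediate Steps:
$D = \frac{1}{2}$ ($D = 3 + \frac{1}{2} \left(-5\right) = 3 - \frac{5}{2} = \frac{1}{2} \approx 0.5$)
$N{\left(A \right)} = A^{3}$
$\sqrt{13 + m{\left(-5 \right)}} + D N{\left(4 \right)} 0 \cdot 22 = \sqrt{13 - 5} + \frac{4^{3}}{2} \cdot 0 \cdot 22 = \sqrt{8} + \frac{1}{2} \cdot 64 \cdot 0 \cdot 22 = 2 \sqrt{2} + 32 \cdot 0 \cdot 22 = 2 \sqrt{2} + 0 \cdot 22 = 2 \sqrt{2} + 0 = 2 \sqrt{2}$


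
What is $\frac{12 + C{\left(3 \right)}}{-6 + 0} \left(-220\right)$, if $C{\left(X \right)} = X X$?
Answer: $770$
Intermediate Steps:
$C{\left(X \right)} = X^{2}$
$\frac{12 + C{\left(3 \right)}}{-6 + 0} \left(-220\right) = \frac{12 + 3^{2}}{-6 + 0} \left(-220\right) = \frac{12 + 9}{-6} \left(-220\right) = 21 \left(- \frac{1}{6}\right) \left(-220\right) = \left(- \frac{7}{2}\right) \left(-220\right) = 770$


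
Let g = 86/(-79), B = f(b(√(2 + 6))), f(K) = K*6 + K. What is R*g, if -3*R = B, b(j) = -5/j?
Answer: -1505*√2/474 ≈ -4.4903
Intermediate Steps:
f(K) = 7*K (f(K) = 6*K + K = 7*K)
B = -35*√2/4 (B = 7*(-5/√(2 + 6)) = 7*(-5*√2/4) = -35*√2/4 ≈ -12.374)
g = -86/79 (g = 86*(-1/79) = -86/79 ≈ -1.0886)
R = 35*√2/12 (R = -(-35)*√2/12 = 35*√2/12 ≈ 4.1248)
R*g = (35*√2/12)*(-86/79) = -1505*√2/474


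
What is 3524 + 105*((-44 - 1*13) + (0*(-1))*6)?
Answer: -2461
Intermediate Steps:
3524 + 105*((-44 - 1*13) + (0*(-1))*6) = 3524 + 105*((-44 - 13) + 0*6) = 3524 + 105*(-57 + 0) = 3524 + 105*(-57) = 3524 - 5985 = -2461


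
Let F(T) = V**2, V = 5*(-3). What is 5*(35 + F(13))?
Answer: 1300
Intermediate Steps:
V = -15
F(T) = 225 (F(T) = (-15)**2 = 225)
5*(35 + F(13)) = 5*(35 + 225) = 5*260 = 1300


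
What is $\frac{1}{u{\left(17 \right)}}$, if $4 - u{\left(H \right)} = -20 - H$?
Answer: $\frac{1}{41} \approx 0.02439$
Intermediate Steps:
$u{\left(H \right)} = 24 + H$ ($u{\left(H \right)} = 4 - \left(-20 - H\right) = 4 + \left(20 + H\right) = 24 + H$)
$\frac{1}{u{\left(17 \right)}} = \frac{1}{24 + 17} = \frac{1}{41}$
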